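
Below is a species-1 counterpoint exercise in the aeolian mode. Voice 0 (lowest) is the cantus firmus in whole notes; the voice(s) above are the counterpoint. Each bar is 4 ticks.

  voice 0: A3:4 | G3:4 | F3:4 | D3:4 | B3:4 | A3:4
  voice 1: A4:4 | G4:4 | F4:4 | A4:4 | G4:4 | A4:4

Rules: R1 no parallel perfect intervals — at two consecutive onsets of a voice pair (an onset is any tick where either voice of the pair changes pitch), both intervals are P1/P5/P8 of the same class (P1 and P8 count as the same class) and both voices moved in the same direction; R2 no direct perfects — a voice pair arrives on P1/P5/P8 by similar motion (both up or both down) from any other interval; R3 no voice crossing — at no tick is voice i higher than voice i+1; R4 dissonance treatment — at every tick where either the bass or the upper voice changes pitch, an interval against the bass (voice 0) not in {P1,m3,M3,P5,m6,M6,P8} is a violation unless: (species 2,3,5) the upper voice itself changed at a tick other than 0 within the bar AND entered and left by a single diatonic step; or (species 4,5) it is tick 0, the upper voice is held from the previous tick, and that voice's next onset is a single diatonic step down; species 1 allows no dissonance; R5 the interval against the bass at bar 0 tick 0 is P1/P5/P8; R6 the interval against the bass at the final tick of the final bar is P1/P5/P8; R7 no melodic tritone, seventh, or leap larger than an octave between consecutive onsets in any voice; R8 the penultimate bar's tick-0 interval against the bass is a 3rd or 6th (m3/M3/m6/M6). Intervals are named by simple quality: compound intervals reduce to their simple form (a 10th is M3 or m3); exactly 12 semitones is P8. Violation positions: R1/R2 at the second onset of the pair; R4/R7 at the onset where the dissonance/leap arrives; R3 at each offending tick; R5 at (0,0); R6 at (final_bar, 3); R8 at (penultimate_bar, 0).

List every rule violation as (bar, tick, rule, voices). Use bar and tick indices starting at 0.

bar 0: v0=A3 v1=A4 downbeat P8
bar 1: v0=G3 v1=G4 downbeat P8
bar 2: v0=F3 v1=F4 downbeat P8
bar 3: v0=D3 v1=A4 downbeat P5
bar 4: v0=B3 v1=G4 downbeat m6
bar 5: v0=A3 v1=A4 downbeat P8
  -> R1 @ bar 1 tick 0 v(0, 1): A3/A4 P8 -> G3/G4 P8 similar
  -> R1 @ bar 2 tick 0 v(0, 1): G3/G4 P8 -> F3/F4 P8 similar

(1, 0, R1, (0, 1))
(2, 0, R1, (0, 1))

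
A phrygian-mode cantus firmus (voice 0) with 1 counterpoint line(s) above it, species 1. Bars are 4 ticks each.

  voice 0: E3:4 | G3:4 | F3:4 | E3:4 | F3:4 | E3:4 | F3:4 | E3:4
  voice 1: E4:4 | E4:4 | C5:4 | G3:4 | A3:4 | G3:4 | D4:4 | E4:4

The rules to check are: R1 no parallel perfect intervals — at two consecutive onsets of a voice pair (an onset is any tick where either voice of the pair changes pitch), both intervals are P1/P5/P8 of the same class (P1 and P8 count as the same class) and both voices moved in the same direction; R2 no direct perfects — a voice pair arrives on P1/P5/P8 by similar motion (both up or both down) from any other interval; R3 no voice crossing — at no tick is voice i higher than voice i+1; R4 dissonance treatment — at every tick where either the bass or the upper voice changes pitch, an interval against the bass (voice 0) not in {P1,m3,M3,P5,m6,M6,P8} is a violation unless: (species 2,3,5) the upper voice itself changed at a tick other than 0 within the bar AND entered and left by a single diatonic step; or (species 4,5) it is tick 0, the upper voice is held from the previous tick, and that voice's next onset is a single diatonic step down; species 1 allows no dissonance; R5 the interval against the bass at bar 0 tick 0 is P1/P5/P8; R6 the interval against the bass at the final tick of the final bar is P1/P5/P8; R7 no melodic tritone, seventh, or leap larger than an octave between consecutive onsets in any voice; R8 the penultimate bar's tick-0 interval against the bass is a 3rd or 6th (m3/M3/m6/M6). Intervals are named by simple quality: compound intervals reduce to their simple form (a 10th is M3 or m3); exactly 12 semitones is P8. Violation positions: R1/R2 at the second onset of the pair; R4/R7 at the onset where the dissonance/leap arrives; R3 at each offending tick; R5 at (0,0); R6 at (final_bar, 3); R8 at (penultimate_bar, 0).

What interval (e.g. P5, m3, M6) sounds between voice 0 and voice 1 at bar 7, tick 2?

voice 0=E3 voice 1=E4 -> P8

P8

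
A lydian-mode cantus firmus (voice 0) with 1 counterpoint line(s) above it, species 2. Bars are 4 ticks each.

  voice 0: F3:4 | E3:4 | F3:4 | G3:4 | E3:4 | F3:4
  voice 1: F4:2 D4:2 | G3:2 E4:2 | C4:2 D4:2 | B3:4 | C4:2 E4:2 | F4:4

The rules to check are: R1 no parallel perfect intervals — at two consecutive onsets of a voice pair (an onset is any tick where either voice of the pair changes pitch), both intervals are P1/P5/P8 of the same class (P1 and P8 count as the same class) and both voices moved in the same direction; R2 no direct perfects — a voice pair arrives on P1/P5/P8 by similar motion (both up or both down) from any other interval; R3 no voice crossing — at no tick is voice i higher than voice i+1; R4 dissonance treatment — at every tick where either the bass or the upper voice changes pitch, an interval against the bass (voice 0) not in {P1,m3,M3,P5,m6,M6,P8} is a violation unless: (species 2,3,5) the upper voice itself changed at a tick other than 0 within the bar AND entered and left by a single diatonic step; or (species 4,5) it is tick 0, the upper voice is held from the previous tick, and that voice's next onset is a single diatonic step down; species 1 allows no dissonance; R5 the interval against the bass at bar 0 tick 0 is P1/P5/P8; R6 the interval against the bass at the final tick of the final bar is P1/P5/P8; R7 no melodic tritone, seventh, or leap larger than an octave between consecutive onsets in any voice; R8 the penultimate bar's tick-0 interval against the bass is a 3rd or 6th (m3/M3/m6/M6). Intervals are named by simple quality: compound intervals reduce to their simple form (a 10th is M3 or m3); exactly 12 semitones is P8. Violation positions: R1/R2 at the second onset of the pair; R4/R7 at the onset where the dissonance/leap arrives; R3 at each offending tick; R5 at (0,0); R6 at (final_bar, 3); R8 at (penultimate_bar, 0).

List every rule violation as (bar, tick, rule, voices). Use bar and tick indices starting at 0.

bar 0: v0=F3 v1=F4 downbeat P8
bar 1: v0=E3 v1=G3 downbeat m3
bar 2: v0=F3 v1=C4 downbeat P5
bar 3: v0=G3 v1=B3 downbeat M3
bar 4: v0=E3 v1=C4 downbeat m6
bar 5: v0=F3 v1=F4 downbeat P8
  -> R1 @ bar 5 tick 0 v(0, 1): E3/E4 P8 -> F3/F4 P8 similar

(5, 0, R1, (0, 1))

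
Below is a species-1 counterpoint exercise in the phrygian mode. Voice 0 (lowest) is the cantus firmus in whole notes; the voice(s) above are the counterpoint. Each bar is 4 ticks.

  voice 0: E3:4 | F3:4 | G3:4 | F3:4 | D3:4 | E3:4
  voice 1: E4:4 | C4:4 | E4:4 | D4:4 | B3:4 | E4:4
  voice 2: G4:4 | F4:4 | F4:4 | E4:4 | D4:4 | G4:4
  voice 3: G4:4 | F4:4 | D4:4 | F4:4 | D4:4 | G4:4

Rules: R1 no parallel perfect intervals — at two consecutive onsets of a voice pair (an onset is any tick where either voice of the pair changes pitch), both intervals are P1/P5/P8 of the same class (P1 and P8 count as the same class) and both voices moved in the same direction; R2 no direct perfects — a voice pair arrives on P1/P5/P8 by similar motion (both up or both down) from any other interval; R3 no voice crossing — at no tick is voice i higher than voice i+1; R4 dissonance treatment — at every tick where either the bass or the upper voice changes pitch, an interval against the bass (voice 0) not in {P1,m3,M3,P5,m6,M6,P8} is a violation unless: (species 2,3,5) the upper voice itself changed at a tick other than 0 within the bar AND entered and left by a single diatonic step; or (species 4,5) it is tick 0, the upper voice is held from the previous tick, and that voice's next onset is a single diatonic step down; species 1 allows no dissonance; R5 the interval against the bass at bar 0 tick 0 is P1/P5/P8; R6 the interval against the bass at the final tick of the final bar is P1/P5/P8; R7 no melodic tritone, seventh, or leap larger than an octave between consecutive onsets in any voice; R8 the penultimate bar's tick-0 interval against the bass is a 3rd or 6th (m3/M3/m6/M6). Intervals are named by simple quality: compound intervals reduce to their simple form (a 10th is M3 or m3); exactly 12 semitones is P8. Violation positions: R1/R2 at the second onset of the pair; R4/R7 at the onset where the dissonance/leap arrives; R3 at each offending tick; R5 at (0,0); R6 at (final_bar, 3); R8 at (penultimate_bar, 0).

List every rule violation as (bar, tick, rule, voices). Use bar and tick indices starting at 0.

(0, 0, R5, (0, 2))
(0, 0, R5, (0, 3))
(1, 0, R1, (2, 3))
(2, 0, R3, (2, 3))
(2, 0, R4, (0, 2))
(2, 1, R3, (2, 3))
(2, 2, R3, (2, 3))
(2, 3, R3, (2, 3))
(3, 0, R4, (0, 2))
(4, 0, R1, (0, 3))
(4, 0, R2, (0, 2))
(4, 0, R2, (2, 3))
(4, 0, R8, (0, 2))
(4, 0, R8, (0, 3))
(5, 0, R1, (2, 3))
(5, 0, R2, (0, 1))
(5, 3, R6, (0, 2))
(5, 3, R6, (0, 3))

bar 0: v0=E3 v1=E4 v2=G4 v3=G4 downbeat m3
bar 1: v0=F3 v1=C4 v2=F4 v3=F4 downbeat P8
bar 2: v0=G3 v1=E4 v2=F4 v3=D4 downbeat P5
bar 3: v0=F3 v1=D4 v2=E4 v3=F4 downbeat P8
bar 4: v0=D3 v1=B3 v2=D4 v3=D4 downbeat P8
bar 5: v0=E3 v1=E4 v2=G4 v3=G4 downbeat m3
  -> R5 @ bar 0 tick 0 v(0, 2): opens on m3
  -> R5 @ bar 0 tick 0 v(0, 3): opens on m3
  -> R1 @ bar 1 tick 0 v(2, 3): G4/G4 P1 -> F4/F4 P1 similar
  -> R3 @ bar 2 tick 0 v(2, 3): F4 above D4
  -> R4 @ bar 2 tick 0 v(0, 2): G3/F4 m7 untreated
  -> R3 @ bar 2 tick 1 v(2, 3): F4 above D4
  -> R3 @ bar 2 tick 2 v(2, 3): F4 above D4
  -> R3 @ bar 2 tick 3 v(2, 3): F4 above D4
  -> R4 @ bar 3 tick 0 v(0, 2): F3/E4 M7 untreated
  -> R1 @ bar 4 tick 0 v(0, 3): F3/F4 P8 -> D3/D4 P8 similar
  -> R2 @ bar 4 tick 0 v(0, 2): F3/E4 M7 -> D3/D4 P8 similar
  -> R2 @ bar 4 tick 0 v(2, 3): E4/F4 m2 -> D4/D4 P1 similar
  -> R8 @ bar 4 tick 0 v(0, 2): penult P8 not 3rd/6th
  -> R8 @ bar 4 tick 0 v(0, 3): penult P8 not 3rd/6th
  -> R1 @ bar 5 tick 0 v(2, 3): D4/D4 P1 -> G4/G4 P1 similar
  -> R2 @ bar 5 tick 0 v(0, 1): D3/B3 M6 -> E3/E4 P8 similar
  -> R6 @ bar 5 tick 3 v(0, 2): closes on m3
  -> R6 @ bar 5 tick 3 v(0, 3): closes on m3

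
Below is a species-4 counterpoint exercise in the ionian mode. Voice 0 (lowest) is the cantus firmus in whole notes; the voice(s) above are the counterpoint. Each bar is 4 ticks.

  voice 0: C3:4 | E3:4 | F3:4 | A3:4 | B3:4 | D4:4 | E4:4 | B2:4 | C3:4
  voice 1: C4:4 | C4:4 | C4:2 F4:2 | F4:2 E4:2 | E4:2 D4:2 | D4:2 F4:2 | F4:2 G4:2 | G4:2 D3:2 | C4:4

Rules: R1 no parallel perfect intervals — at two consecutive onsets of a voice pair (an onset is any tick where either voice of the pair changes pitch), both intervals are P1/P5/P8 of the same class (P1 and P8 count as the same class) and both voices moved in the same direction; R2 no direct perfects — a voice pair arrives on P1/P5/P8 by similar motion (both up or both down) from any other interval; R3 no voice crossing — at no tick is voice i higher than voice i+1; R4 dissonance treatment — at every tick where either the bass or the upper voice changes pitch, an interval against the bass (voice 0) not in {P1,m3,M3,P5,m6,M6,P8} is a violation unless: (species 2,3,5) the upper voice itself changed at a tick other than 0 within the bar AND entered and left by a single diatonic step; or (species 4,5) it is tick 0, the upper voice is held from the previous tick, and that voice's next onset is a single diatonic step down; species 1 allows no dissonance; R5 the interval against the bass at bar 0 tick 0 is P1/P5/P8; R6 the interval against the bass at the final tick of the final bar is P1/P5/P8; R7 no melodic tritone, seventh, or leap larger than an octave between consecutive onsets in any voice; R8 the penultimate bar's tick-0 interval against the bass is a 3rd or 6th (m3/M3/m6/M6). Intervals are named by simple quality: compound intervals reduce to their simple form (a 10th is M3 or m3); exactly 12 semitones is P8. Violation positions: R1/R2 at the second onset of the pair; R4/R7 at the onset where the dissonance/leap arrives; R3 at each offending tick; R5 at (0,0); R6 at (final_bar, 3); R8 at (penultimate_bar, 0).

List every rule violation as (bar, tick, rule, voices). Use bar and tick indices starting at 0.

bar 0: v0=C3 v1=C4 downbeat P8
bar 1: v0=E3 v1=C4 downbeat m6
bar 2: v0=F3 v1=C4 downbeat P5
bar 3: v0=A3 v1=F4 downbeat m6
bar 4: v0=B3 v1=E4 downbeat P4
bar 5: v0=D4 v1=D4 downbeat P1
bar 6: v0=E4 v1=F4 downbeat m2
bar 7: v0=B2 v1=G4 downbeat m6
bar 8: v0=C3 v1=C4 downbeat P8
  -> R4 @ bar 6 tick 0 v(0, 1): E4/F4 m2 untreated
  -> R7 @ bar 7 tick 0 v(0,): E4->B2 leap 17st
  -> R7 @ bar 7 tick 2 v(1,): G4->D3 leap 17st
  -> R2 @ bar 8 tick 0 v(0, 1): B2/D3 m3 -> C3/C4 P8 similar
  -> R7 @ bar 8 tick 0 v(1,): D3->C4 leap 10st

(6, 0, R4, (0, 1))
(7, 0, R7, (0,))
(7, 2, R7, (1,))
(8, 0, R2, (0, 1))
(8, 0, R7, (1,))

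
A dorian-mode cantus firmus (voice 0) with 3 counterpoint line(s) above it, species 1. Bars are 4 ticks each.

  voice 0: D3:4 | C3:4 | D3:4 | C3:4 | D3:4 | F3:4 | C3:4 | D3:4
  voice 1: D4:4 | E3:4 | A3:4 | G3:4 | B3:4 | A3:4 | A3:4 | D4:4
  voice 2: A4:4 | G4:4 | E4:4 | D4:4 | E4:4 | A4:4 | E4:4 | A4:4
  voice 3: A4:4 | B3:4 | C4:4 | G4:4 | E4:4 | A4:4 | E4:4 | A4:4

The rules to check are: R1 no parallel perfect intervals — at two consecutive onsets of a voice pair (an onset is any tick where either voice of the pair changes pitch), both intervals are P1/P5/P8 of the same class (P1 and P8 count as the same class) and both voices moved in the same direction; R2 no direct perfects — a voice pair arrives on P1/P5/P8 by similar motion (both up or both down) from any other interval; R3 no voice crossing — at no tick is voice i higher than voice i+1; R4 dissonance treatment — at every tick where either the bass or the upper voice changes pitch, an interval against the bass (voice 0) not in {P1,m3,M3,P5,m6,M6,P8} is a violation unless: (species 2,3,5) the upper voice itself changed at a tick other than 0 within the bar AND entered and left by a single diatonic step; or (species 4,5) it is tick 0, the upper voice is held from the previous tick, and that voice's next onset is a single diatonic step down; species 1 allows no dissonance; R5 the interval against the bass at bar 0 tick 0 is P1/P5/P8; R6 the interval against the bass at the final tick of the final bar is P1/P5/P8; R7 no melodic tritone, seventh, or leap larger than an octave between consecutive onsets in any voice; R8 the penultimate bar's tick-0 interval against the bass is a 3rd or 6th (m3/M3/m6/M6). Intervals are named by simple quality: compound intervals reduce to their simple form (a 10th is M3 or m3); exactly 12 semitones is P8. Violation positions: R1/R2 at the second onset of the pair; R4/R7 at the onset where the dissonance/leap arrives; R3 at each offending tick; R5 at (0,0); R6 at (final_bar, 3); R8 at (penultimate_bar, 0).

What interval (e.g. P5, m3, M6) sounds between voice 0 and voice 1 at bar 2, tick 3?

voice 0=D3 voice 1=A3 -> P5

P5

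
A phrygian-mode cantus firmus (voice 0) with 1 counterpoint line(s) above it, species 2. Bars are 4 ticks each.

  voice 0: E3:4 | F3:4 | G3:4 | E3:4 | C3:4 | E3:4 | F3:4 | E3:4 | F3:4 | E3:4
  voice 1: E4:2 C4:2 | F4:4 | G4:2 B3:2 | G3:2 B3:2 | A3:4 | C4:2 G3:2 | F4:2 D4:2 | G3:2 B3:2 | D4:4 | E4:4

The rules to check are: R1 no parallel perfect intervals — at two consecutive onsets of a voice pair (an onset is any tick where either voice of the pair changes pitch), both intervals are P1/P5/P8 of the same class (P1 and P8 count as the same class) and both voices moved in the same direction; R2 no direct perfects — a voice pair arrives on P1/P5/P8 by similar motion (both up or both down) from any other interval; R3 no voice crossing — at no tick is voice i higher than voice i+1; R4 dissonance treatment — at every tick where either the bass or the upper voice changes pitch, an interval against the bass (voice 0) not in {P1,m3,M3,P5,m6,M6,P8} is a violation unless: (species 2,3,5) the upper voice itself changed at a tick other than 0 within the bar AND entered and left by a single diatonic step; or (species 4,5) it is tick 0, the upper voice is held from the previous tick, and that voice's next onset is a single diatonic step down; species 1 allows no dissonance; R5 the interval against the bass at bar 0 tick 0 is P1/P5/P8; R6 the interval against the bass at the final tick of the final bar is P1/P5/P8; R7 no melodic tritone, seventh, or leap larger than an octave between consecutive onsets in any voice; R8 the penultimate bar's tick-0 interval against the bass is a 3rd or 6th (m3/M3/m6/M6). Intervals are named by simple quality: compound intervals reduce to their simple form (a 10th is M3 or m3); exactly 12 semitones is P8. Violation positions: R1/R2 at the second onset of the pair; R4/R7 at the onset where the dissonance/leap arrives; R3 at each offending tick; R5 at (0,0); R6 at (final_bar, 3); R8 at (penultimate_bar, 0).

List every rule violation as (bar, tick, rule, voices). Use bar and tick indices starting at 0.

(1, 0, R2, (0, 1))
(2, 0, R1, (0, 1))
(6, 0, R2, (0, 1))
(6, 0, R7, (1,))

bar 0: v0=E3 v1=E4 downbeat P8
bar 1: v0=F3 v1=F4 downbeat P8
bar 2: v0=G3 v1=G4 downbeat P8
bar 3: v0=E3 v1=G3 downbeat m3
bar 4: v0=C3 v1=A3 downbeat M6
bar 5: v0=E3 v1=C4 downbeat m6
bar 6: v0=F3 v1=F4 downbeat P8
bar 7: v0=E3 v1=G3 downbeat m3
bar 8: v0=F3 v1=D4 downbeat M6
bar 9: v0=E3 v1=E4 downbeat P8
  -> R2 @ bar 1 tick 0 v(0, 1): E3/C4 m6 -> F3/F4 P8 similar
  -> R1 @ bar 2 tick 0 v(0, 1): F3/F4 P8 -> G3/G4 P8 similar
  -> R2 @ bar 6 tick 0 v(0, 1): E3/G3 m3 -> F3/F4 P8 similar
  -> R7 @ bar 6 tick 0 v(1,): G3->F4 leap 10st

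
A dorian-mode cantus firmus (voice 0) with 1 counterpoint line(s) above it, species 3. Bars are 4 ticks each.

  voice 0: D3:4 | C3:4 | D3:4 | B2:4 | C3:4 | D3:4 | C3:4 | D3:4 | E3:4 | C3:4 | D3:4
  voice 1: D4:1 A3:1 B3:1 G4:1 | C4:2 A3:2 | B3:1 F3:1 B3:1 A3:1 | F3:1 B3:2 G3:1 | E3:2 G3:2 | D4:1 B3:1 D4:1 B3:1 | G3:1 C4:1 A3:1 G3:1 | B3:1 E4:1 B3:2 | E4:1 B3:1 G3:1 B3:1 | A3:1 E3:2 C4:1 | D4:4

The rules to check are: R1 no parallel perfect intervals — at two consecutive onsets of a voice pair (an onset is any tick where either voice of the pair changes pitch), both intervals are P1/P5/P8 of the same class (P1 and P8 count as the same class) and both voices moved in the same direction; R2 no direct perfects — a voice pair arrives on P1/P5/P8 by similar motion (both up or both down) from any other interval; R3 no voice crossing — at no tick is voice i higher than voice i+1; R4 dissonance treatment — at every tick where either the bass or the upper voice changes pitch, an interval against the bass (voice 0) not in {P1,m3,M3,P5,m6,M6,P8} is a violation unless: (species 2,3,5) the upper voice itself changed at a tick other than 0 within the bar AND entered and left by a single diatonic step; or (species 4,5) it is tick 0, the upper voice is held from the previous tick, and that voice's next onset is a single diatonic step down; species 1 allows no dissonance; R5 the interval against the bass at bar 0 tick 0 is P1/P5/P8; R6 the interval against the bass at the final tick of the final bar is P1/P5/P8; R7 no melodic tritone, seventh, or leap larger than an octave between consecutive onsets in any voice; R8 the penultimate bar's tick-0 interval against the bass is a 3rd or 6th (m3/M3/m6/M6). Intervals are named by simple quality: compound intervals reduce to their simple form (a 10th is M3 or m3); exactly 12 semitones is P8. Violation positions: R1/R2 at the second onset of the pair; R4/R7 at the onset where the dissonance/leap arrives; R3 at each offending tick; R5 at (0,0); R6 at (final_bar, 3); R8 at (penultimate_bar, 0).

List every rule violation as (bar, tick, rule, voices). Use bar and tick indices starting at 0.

(0, 3, R4, (0, 1))
(1, 0, R2, (0, 1))
(2, 1, R7, (1,))
(2, 2, R7, (1,))
(3, 0, R4, (0, 1))
(3, 1, R7, (1,))
(5, 0, R2, (0, 1))
(6, 0, R2, (0, 1))
(7, 1, R4, (0, 1))
(8, 0, R2, (0, 1))
(10, 0, R1, (0, 1))

bar 0: v0=D3 v1=D4 downbeat P8
bar 1: v0=C3 v1=C4 downbeat P8
bar 2: v0=D3 v1=B3 downbeat M6
bar 3: v0=B2 v1=F3 downbeat TT
bar 4: v0=C3 v1=E3 downbeat M3
bar 5: v0=D3 v1=D4 downbeat P8
bar 6: v0=C3 v1=G3 downbeat P5
bar 7: v0=D3 v1=B3 downbeat M6
bar 8: v0=E3 v1=E4 downbeat P8
bar 9: v0=C3 v1=A3 downbeat M6
bar 10: v0=D3 v1=D4 downbeat P8
  -> R4 @ bar 0 tick 3 v(0, 1): D3/G4 P4 untreated
  -> R2 @ bar 1 tick 0 v(0, 1): D3/G4 P4 -> C3/C4 P8 similar
  -> R7 @ bar 2 tick 1 v(1,): B3->F3 leap 6st
  -> R7 @ bar 2 tick 2 v(1,): F3->B3 leap 6st
  -> R4 @ bar 3 tick 0 v(0, 1): B2/F3 TT untreated
  -> R7 @ bar 3 tick 1 v(1,): F3->B3 leap 6st
  -> R2 @ bar 5 tick 0 v(0, 1): C3/G3 P5 -> D3/D4 P8 similar
  -> R2 @ bar 6 tick 0 v(0, 1): D3/B3 M6 -> C3/G3 P5 similar
  -> R4 @ bar 7 tick 1 v(0, 1): D3/E4 M2 untreated
  -> R2 @ bar 8 tick 0 v(0, 1): D3/B3 M6 -> E3/E4 P8 similar
  -> R1 @ bar 10 tick 0 v(0, 1): C3/C4 P8 -> D3/D4 P8 similar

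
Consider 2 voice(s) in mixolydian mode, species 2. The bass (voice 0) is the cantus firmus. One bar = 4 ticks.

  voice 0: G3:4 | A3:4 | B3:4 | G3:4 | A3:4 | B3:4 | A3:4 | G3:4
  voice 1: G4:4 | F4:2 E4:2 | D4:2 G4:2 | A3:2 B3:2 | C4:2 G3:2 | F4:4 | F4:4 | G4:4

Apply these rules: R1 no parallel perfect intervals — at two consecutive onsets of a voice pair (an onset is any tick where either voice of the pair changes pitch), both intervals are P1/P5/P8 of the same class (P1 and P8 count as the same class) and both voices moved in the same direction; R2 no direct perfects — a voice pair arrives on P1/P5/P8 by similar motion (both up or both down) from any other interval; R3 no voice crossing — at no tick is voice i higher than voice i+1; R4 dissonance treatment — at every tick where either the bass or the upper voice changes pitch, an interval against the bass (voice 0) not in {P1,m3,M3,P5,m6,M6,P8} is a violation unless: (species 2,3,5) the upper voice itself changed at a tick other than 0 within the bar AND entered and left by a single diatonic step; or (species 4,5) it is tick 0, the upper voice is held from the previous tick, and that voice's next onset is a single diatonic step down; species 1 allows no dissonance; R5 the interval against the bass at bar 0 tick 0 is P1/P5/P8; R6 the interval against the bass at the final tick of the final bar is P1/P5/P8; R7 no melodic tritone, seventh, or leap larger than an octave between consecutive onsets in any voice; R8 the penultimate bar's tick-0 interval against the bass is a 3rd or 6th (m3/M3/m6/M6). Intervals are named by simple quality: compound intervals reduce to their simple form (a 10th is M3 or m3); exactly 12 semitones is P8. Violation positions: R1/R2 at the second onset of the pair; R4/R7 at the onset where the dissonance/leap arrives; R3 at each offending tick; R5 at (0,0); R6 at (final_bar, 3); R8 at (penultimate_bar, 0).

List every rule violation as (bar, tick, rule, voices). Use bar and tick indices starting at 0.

(3, 0, R4, (0, 1))
(3, 0, R7, (1,))
(4, 2, R3, (0, 1))
(4, 2, R4, (0, 1))
(4, 3, R3, (0, 1))
(5, 0, R4, (0, 1))
(5, 0, R7, (1,))

bar 0: v0=G3 v1=G4 downbeat P8
bar 1: v0=A3 v1=F4 downbeat m6
bar 2: v0=B3 v1=D4 downbeat m3
bar 3: v0=G3 v1=A3 downbeat M2
bar 4: v0=A3 v1=C4 downbeat m3
bar 5: v0=B3 v1=F4 downbeat TT
bar 6: v0=A3 v1=F4 downbeat m6
bar 7: v0=G3 v1=G4 downbeat P8
  -> R4 @ bar 3 tick 0 v(0, 1): G3/A3 M2 untreated
  -> R7 @ bar 3 tick 0 v(1,): G4->A3 leap 10st
  -> R3 @ bar 4 tick 2 v(0, 1): A3 above G3
  -> R4 @ bar 4 tick 2 v(0, 1): A3/G3 M2 untreated
  -> R3 @ bar 4 tick 3 v(0, 1): A3 above G3
  -> R4 @ bar 5 tick 0 v(0, 1): B3/F4 TT untreated
  -> R7 @ bar 5 tick 0 v(1,): G3->F4 leap 10st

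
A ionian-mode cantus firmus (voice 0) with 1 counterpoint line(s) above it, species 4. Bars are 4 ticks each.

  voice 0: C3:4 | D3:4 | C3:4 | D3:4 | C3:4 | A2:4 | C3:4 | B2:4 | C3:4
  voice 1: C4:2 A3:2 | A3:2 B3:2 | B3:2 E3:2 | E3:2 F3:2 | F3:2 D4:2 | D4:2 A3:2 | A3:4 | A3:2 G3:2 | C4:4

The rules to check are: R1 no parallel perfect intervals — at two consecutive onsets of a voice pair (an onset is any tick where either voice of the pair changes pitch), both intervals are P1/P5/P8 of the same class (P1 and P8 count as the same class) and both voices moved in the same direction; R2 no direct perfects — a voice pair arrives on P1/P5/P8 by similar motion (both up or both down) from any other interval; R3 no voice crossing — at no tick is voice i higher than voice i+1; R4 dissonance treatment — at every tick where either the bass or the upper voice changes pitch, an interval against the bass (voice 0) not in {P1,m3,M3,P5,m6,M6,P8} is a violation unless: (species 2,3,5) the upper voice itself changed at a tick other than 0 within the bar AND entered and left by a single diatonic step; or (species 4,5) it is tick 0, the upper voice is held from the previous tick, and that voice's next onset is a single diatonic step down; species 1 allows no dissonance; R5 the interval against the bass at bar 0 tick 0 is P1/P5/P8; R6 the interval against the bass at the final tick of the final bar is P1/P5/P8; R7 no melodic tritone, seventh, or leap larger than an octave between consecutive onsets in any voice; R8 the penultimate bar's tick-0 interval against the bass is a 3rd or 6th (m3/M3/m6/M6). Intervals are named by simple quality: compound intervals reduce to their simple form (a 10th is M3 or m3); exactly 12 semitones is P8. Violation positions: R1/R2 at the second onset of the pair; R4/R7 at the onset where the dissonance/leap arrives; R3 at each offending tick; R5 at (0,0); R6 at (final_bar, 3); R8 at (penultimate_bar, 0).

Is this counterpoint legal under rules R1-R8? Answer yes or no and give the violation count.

No (7 violations)

bar 0: v0=C3 v1=C4 (P8)
bar 1: v0=D3 v1=A3 (P5)
bar 2: v0=C3 v1=B3 (M7)
bar 3: v0=D3 v1=E3 (M2)
bar 4: v0=C3 v1=F3 (P4)
bar 5: v0=A2 v1=D4 (P4)
bar 6: v0=C3 v1=A3 (M6)
bar 7: v0=B2 v1=A3 (m7)
bar 8: v0=C3 v1=C4 (P8)
  R4 @ bar2.0: C3/B3 M7 untreated
  R4 @ bar3.0: D3/E3 M2 untreated
  R4 @ bar4.0: C3/F3 P4 untreated
  R4 @ bar4.2: C3/D4 M2 untreated
  R4 @ bar5.0: A2/D4 P4 untreated
  R8 @ bar7.0: penult m7 not 3rd/6th
  R2 @ bar8.0: B2/G3 m6 -> C3/C4 P8 similar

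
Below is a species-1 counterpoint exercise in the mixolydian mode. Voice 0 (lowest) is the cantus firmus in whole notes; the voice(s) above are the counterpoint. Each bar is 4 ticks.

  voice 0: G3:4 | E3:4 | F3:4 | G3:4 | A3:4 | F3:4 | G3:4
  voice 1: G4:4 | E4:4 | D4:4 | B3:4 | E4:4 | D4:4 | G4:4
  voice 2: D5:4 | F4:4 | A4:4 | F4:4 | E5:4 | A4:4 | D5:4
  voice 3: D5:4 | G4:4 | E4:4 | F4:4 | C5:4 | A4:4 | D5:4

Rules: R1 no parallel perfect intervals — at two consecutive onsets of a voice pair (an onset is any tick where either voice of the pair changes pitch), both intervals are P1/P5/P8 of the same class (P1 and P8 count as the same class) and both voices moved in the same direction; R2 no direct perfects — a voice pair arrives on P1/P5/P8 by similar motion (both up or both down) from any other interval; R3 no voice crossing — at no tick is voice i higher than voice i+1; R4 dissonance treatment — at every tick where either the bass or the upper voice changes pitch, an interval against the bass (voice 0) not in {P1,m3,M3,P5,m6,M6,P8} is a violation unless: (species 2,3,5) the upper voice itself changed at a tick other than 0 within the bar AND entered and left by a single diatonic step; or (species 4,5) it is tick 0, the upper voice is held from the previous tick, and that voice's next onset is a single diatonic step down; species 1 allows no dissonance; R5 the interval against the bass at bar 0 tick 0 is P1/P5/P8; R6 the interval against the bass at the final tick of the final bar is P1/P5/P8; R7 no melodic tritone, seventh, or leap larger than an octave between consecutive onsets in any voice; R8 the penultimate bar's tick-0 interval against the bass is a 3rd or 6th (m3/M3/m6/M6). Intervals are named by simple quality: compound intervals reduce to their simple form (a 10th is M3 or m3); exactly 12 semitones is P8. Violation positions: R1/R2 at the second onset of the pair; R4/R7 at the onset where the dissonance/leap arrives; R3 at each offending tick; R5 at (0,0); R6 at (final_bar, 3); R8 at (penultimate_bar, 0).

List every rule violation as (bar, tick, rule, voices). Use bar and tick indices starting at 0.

(1, 0, R1, (0, 1))
(1, 0, R4, (0, 2))
(2, 0, R3, (2, 3))
(2, 0, R4, (0, 3))
(2, 1, R3, (2, 3))
(2, 2, R3, (2, 3))
(2, 3, R3, (2, 3))
(3, 0, R4, (0, 2))
(3, 0, R4, (0, 3))
(4, 0, R2, (0, 1))
(4, 0, R2, (0, 2))
(4, 0, R2, (1, 2))
(4, 0, R3, (2, 3))
(4, 0, R7, (2,))
(4, 1, R3, (2, 3))
(4, 2, R3, (2, 3))
(4, 3, R3, (2, 3))
(5, 0, R2, (1, 2))
(5, 0, R2, (1, 3))
(5, 0, R2, (2, 3))
(6, 0, R1, (1, 2))
(6, 0, R1, (1, 3))
(6, 0, R1, (2, 3))
(6, 0, R2, (0, 1))
(6, 0, R2, (0, 2))
(6, 0, R2, (0, 3))

bar 0: v0=G3 v1=G4 v2=D5 v3=D5 downbeat P5
bar 1: v0=E3 v1=E4 v2=F4 v3=G4 downbeat m3
bar 2: v0=F3 v1=D4 v2=A4 v3=E4 downbeat M7
bar 3: v0=G3 v1=B3 v2=F4 v3=F4 downbeat m7
bar 4: v0=A3 v1=E4 v2=E5 v3=C5 downbeat m3
bar 5: v0=F3 v1=D4 v2=A4 v3=A4 downbeat M3
bar 6: v0=G3 v1=G4 v2=D5 v3=D5 downbeat P5
  -> R1 @ bar 1 tick 0 v(0, 1): G3/G4 P8 -> E3/E4 P8 similar
  -> R4 @ bar 1 tick 0 v(0, 2): E3/F4 m2 untreated
  -> R3 @ bar 2 tick 0 v(2, 3): A4 above E4
  -> R4 @ bar 2 tick 0 v(0, 3): F3/E4 M7 untreated
  -> R3 @ bar 2 tick 1 v(2, 3): A4 above E4
  -> R3 @ bar 2 tick 2 v(2, 3): A4 above E4
  -> R3 @ bar 2 tick 3 v(2, 3): A4 above E4
  -> R4 @ bar 3 tick 0 v(0, 2): G3/F4 m7 untreated
  -> R4 @ bar 3 tick 0 v(0, 3): G3/F4 m7 untreated
  -> R2 @ bar 4 tick 0 v(0, 1): G3/B3 M3 -> A3/E4 P5 similar
  -> R2 @ bar 4 tick 0 v(0, 2): G3/F4 m7 -> A3/E5 P5 similar
  -> R2 @ bar 4 tick 0 v(1, 2): B3/F4 TT -> E4/E5 P8 similar
  -> R3 @ bar 4 tick 0 v(2, 3): E5 above C5
  -> R7 @ bar 4 tick 0 v(2,): F4->E5 leap 11st
  -> R3 @ bar 4 tick 1 v(2, 3): E5 above C5
  -> R3 @ bar 4 tick 2 v(2, 3): E5 above C5
  -> R3 @ bar 4 tick 3 v(2, 3): E5 above C5
  -> R2 @ bar 5 tick 0 v(1, 2): E4/E5 P8 -> D4/A4 P5 similar
  -> R2 @ bar 5 tick 0 v(1, 3): E4/C5 m6 -> D4/A4 P5 similar
  -> R2 @ bar 5 tick 0 v(2, 3): E5/C5 M3 -> A4/A4 P1 similar
  -> R1 @ bar 6 tick 0 v(1, 2): D4/A4 P5 -> G4/D5 P5 similar
  -> R1 @ bar 6 tick 0 v(1, 3): D4/A4 P5 -> G4/D5 P5 similar
  -> R1 @ bar 6 tick 0 v(2, 3): A4/A4 P1 -> D5/D5 P1 similar
  -> R2 @ bar 6 tick 0 v(0, 1): F3/D4 M6 -> G3/G4 P8 similar
  -> R2 @ bar 6 tick 0 v(0, 2): F3/A4 M3 -> G3/D5 P5 similar
  -> R2 @ bar 6 tick 0 v(0, 3): F3/A4 M3 -> G3/D5 P5 similar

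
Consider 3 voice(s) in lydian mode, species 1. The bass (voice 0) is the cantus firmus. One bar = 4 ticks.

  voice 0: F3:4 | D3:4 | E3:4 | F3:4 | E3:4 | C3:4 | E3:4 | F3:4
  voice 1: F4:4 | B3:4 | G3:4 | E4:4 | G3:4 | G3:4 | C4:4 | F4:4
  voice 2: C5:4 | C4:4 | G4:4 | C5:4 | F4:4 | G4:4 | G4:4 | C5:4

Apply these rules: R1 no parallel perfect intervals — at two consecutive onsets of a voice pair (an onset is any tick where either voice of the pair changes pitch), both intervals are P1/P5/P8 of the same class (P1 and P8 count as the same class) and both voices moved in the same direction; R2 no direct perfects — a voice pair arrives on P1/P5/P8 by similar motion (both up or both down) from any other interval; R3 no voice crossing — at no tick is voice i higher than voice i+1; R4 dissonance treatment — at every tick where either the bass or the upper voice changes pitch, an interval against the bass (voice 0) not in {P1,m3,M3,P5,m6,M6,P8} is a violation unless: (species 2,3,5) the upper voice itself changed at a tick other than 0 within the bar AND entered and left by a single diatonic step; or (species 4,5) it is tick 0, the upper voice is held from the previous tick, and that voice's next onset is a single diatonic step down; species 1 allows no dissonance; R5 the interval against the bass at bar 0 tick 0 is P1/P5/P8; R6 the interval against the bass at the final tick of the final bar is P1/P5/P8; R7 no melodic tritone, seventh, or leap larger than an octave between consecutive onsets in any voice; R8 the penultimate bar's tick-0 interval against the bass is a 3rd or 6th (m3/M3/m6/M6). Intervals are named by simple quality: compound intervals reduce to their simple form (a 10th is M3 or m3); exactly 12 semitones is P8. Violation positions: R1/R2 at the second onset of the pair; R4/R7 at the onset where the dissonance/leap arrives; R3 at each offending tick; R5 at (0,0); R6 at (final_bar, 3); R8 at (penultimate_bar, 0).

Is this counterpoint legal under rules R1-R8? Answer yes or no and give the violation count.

No (8 violations)

bar 0: v0=F3 v1=F4 v2=C5 (P5)
bar 1: v0=D3 v1=B3 v2=C4 (m7)
bar 2: v0=E3 v1=G3 v2=G4 (m3)
bar 3: v0=F3 v1=E4 v2=C5 (P5)
bar 4: v0=E3 v1=G3 v2=F4 (m2)
bar 5: v0=C3 v1=G3 v2=G4 (P5)
bar 6: v0=E3 v1=C4 v2=G4 (m3)
bar 7: v0=F3 v1=F4 v2=C5 (P5)
  R4 @ bar1.0: D3/C4 m7 untreated
  R7 @ bar1.0: F4->B3 leap 6st
  R2 @ bar3.0: E3/G4 m3 -> F3/C5 P5 similar
  R4 @ bar3.0: F3/E4 M7 untreated
  R4 @ bar4.0: E3/F4 m2 untreated
  R1 @ bar7.0: C4/G4 P5 -> F4/C5 P5 similar
  R2 @ bar7.0: E3/C4 m6 -> F3/F4 P8 similar
  R2 @ bar7.0: E3/G4 m3 -> F3/C5 P5 similar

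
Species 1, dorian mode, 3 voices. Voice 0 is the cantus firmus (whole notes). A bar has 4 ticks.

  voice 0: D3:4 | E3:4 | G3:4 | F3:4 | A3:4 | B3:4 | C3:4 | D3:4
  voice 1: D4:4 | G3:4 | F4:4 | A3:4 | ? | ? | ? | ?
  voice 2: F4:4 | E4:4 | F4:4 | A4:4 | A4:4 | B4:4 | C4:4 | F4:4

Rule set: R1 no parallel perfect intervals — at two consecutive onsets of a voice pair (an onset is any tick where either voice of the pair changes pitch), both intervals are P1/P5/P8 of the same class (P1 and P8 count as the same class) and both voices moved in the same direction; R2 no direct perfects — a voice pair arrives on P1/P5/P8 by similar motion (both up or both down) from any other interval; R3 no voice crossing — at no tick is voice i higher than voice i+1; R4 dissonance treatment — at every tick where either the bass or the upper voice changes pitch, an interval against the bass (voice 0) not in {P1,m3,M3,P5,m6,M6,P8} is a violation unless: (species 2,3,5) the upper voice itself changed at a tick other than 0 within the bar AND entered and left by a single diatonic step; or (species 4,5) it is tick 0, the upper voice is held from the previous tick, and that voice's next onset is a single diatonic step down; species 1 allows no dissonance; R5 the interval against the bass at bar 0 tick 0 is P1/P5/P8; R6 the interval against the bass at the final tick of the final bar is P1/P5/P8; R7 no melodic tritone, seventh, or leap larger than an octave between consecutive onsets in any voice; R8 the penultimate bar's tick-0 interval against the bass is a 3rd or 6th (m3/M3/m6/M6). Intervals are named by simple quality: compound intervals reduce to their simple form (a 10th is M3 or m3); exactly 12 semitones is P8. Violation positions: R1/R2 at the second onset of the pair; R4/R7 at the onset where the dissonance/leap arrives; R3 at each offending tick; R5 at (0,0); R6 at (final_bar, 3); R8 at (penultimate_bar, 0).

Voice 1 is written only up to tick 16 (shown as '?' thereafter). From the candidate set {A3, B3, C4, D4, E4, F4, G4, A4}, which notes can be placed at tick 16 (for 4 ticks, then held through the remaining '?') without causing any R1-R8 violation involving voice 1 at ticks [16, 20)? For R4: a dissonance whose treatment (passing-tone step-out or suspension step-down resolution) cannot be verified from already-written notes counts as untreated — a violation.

{A3, C4, F4}

A3: legal
B3: violates R4
C4: legal
D4: violates R4
E4: violates R2
F4: legal
G4: violates R4,R7
A4: violates R2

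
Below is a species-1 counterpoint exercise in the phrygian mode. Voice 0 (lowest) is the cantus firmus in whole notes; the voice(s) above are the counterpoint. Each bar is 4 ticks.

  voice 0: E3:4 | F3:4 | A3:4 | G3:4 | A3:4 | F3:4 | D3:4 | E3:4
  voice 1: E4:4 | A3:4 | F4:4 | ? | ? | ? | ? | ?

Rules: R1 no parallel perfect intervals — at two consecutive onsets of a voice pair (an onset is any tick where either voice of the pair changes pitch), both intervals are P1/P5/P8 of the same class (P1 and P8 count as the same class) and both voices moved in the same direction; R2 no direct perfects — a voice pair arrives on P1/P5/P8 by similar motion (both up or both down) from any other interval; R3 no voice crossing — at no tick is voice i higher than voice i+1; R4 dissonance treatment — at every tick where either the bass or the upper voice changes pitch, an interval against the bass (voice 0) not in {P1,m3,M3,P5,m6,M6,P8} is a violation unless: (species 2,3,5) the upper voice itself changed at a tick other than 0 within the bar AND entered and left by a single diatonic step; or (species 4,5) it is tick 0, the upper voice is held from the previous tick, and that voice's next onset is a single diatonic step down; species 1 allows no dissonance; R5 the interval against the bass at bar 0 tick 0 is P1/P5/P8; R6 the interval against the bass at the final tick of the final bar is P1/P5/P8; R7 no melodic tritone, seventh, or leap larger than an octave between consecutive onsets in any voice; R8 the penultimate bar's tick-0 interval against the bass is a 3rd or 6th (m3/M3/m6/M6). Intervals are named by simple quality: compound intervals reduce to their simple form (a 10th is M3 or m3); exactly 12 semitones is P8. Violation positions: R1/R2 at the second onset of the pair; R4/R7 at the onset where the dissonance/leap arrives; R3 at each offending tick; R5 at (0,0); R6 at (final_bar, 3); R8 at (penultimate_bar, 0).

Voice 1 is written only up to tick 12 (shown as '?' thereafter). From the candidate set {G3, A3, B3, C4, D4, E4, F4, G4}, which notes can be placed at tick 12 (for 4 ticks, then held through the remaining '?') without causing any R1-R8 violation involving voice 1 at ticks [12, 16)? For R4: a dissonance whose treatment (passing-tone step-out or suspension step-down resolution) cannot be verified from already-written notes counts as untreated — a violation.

G3: violates R2,R7
A3: violates R4
B3: violates R7
C4: violates R4
D4: violates R2
E4: legal
F4: violates R4
G4: legal

{E4, G4}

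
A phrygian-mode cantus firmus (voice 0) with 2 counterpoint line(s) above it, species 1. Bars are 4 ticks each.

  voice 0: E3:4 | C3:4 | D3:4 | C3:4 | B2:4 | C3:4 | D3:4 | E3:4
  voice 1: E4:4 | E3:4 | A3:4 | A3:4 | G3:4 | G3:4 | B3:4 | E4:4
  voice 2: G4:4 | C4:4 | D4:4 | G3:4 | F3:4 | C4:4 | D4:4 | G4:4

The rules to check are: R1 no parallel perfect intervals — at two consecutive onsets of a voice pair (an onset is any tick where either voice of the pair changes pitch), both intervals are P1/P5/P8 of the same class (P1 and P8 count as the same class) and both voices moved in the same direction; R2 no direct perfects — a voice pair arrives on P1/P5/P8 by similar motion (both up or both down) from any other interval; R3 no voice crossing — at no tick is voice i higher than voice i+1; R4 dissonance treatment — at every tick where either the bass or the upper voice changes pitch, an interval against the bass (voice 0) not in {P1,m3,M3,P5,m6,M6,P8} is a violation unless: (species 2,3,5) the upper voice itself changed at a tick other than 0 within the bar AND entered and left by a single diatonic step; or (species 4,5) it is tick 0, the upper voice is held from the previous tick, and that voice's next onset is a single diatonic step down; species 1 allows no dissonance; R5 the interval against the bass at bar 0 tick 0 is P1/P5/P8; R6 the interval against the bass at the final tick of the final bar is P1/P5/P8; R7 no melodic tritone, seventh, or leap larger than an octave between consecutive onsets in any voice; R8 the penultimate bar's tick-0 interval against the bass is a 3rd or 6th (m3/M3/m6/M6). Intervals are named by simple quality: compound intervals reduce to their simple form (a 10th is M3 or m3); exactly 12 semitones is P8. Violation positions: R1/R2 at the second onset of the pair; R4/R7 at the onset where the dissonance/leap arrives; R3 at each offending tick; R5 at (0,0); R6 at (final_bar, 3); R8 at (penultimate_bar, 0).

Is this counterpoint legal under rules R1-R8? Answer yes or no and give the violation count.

No (19 violations)

bar 0: v0=E3 v1=E4 v2=G4 (m3)
bar 1: v0=C3 v1=E3 v2=C4 (P8)
bar 2: v0=D3 v1=A3 v2=D4 (P8)
bar 3: v0=C3 v1=A3 v2=G3 (P5)
bar 4: v0=B2 v1=G3 v2=F3 (TT)
bar 5: v0=C3 v1=G3 v2=C4 (P8)
bar 6: v0=D3 v1=B3 v2=D4 (P8)
bar 7: v0=E3 v1=E4 v2=G4 (m3)
  R5 @ bar0.0: opens on m3
  R2 @ bar1.0: E3/G4 m3 -> C3/C4 P8 similar
  R1 @ bar2.0: C3/C4 P8 -> D3/D4 P8 similar
  R2 @ bar2.0: C3/E3 M3 -> D3/A3 P5 similar
  R2 @ bar3.0: D3/D4 P8 -> C3/G3 P5 similar
  R3 @ bar3.0: A3 above G3
  R3 @ bar3.1: A3 above G3
  R3 @ bar3.2: A3 above G3
  R3 @ bar3.3: A3 above G3
  R3 @ bar4.0: G3 above F3
  R4 @ bar4.0: B2/F3 TT untreated
  R3 @ bar4.1: G3 above F3
  R3 @ bar4.2: G3 above F3
  R3 @ bar4.3: G3 above F3
  R2 @ bar5.0: B2/F3 TT -> C3/C4 P8 similar
  R1 @ bar6.0: C3/C4 P8 -> D3/D4 P8 similar
  R8 @ bar6.0: penult P8 not 3rd/6th
  R2 @ bar7.0: D3/B3 M6 -> E3/E4 P8 similar
  R6 @ bar7.3: closes on m3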